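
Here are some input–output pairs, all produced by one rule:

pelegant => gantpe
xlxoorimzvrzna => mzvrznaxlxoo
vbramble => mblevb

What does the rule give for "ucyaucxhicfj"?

xhicfjucya

Looking at the pairs, the operation is to swap the front and back halves of the string, then delete the last 2 characters.
For "ucyaucxhicfj", step one produces "xhicfjucyauc"; step two turns that into "xhicfjucya".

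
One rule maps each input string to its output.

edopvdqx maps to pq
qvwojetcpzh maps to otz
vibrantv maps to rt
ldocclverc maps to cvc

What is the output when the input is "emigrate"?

gt

What's happening: delete the first character, then keep one character in every 3, starting at position 3 (positions 3rd, 6th, 9th, ...).
Working it through for "emigrate": intermediate "migrate", final "gt".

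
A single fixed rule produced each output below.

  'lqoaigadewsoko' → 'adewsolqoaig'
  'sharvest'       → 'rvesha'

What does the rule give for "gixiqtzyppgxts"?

The pattern: delete the last 2 characters, then swap the front and back halves of the string.
On "gixiqtzyppgxts": the first step gives "gixiqtzyppgx", and the second then gives "zyppgxgixiqt".
(Check on "lqoaigadewsoko": → "lqoaigadewso" → "adewsolqoaig" ✓)

zyppgxgixiqt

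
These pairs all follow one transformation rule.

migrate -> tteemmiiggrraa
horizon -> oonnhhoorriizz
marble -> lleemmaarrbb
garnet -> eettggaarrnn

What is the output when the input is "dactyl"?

yyllddaacctt

Rule — move the last 2 characters to the front (rotate right by 2), then double every character.
Working it through for "dactyl": intermediate "yldact", final "yyllddaacctt".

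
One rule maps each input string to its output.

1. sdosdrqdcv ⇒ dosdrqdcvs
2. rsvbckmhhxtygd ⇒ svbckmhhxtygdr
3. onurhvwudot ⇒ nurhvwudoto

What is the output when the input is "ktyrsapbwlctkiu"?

The rule is to move the first character to the end.
"ktyrsapbwlctkiu" → "tyrsapbwlctkiuk".

tyrsapbwlctkiuk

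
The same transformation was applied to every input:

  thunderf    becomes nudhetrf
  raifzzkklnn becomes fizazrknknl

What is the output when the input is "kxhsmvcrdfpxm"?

shmxvkcmrxdpf

In each case the input is transformed by: move the first 3 characters to the end (rotate left by 3), then take characters alternately from the front and the back (1st, last, 2nd, 2nd-last, ...).
So "kxhsmvcrdfpxm" becomes "shmxvkcmrxdpf".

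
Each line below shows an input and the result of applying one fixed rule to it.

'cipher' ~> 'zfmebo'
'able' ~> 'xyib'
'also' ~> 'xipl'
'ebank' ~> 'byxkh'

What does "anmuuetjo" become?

xkjrrbqgl

The rule is to shift every letter 3 places backward in the alphabet (wrapping around).
On "anmuuetjo" that produces "xkjrrbqgl".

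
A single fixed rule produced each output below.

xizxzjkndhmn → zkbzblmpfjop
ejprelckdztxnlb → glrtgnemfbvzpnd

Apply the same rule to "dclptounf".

fenrvqwph

The rule is to shift every letter 2 places forward in the alphabet (wrapping around).
For "dclptounf" the result is "fenrvqwph".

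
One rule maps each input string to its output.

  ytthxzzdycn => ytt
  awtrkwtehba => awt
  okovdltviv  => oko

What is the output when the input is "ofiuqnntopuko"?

The pattern: keep only the first 3 characters.
For "ofiuqnntopuko" the result is "ofi".

ofi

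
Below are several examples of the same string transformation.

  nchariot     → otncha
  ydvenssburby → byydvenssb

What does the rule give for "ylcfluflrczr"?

zrylcflufl

Looking at the pairs, the operation is to move the last 2 characters to the front (rotate right by 2), then delete the last 2 characters.
Working it through for "ylcfluflrczr": intermediate "zrylcfluflrc", final "zrylcflufl".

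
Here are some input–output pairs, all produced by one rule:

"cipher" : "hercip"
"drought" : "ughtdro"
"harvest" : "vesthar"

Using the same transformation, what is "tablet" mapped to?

What's happening: move the first 3 characters to the end (rotate left by 3).
Applying that to "tablet" gives "lettab".

lettab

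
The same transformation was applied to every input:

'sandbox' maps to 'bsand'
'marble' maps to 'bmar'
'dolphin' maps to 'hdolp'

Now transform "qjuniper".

pqjuni

What's happening: delete the last 2 characters, then move the last character to the front.
Applying that to "qjuniper" gives "pqjuni".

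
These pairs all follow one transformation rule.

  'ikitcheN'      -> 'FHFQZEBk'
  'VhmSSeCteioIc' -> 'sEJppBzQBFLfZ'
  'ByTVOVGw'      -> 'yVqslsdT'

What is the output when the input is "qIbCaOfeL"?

Rule — shift every letter 3 places backward in the alphabet (wrapping around), then flip the case of every letter.
Starting from "qIbCaOfeL": after the first operation, "nFyZxLcbI"; after the second, "NfYzXlCBi".

NfYzXlCBi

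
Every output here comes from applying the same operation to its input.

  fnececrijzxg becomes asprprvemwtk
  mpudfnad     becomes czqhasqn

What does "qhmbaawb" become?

udoznnoj

In each case the input is transformed by: swap each adjacent pair of characters (1↔2, 3↔4, ...), then shift every letter 13 places forward in the alphabet (wrapping around) — i.e. ROT13.
So "qhmbaawb" becomes "udoznnoj".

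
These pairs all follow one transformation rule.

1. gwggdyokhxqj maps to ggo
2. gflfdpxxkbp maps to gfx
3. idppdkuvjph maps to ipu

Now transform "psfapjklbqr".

The transformation: delete the last 3 characters, then keep one character in every 3, starting at position 1 (positions 1st, 4th, 7th, ...).
Working it through for "psfapjklbqr": intermediate "psfapjkl", final "pak".
(Check on "gflfdpxxkbp": → "gflfdpxx" → "gfx" ✓)

pak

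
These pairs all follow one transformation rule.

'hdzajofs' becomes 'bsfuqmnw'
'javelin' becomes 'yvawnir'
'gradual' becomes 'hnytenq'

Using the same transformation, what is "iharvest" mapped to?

rfgvunei

Rule — move the last 3 characters to the front (rotate right by 3), then shift every letter 13 places forward in the alphabet (wrapping around) — i.e. ROT13.
Applying that to "iharvest" gives "rfgvunei".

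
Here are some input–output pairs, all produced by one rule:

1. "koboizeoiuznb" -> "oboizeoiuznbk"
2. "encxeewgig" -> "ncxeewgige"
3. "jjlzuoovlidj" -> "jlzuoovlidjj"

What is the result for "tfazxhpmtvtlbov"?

The transformation: move the first character to the end.
On "tfazxhpmtvtlbov" that produces "fazxhpmtvtlbovt".

fazxhpmtvtlbovt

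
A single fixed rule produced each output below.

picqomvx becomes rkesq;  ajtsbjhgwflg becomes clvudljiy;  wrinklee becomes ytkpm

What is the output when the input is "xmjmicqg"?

The pattern: shift every letter 2 places forward in the alphabet (wrapping around), then delete the last 3 characters.
So "xmjmicqg" becomes "zolok".
(Check on "ajtsbjhgwflg": → "clvudljiyhni" → "clvudljiy" ✓)

zolok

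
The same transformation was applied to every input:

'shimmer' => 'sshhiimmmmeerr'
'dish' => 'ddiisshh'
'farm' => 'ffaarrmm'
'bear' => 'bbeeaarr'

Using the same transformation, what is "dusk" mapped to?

dduusskk

The pattern: double every character.
Doing the same to "dusk": "dduusskk".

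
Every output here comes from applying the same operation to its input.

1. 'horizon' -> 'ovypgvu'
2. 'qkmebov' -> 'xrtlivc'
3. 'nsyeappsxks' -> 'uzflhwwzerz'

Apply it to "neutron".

ulbayvu

Looking at the pairs, the operation is to shift every letter 7 places forward in the alphabet (wrapping around).
On "neutron" that produces "ulbayvu".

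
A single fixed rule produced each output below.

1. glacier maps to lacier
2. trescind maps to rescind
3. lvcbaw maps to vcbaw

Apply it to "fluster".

The pattern: delete the first character.
Applying that to "fluster" gives "luster".

luster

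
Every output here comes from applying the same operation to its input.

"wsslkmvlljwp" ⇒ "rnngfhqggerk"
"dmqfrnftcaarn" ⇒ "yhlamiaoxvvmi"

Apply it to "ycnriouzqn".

In each case the input is transformed by: shift every letter 5 places backward in the alphabet (wrapping around).
"ycnriouzqn" → "tximdjpuli".

tximdjpuli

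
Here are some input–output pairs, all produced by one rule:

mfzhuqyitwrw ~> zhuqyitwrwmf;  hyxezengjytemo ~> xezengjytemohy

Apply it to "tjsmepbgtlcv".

smepbgtlcvtj

The pattern: move the first 2 characters to the end (rotate left by 2).
"tjsmepbgtlcv" → "smepbgtlcvtj".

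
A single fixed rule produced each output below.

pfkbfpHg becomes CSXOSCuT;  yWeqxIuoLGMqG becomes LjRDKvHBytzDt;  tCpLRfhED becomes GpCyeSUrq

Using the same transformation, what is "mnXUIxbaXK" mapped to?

In each case the input is transformed by: shift every letter 13 places forward in the alphabet (wrapping around) — i.e. ROT13, then flip the case of every letter.
"mnXUIxbaXK" → "zaKHVkonKX" → "ZAkhvKONkx".

ZAkhvKONkx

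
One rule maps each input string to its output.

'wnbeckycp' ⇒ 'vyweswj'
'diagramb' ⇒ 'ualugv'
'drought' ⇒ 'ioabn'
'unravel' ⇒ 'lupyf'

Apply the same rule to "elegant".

yauhn

The transformation: shift every letter 6 places backward in the alphabet (wrapping around), then delete the first 2 characters.
Applying both steps to "elegant": "yfyauhn", then "yauhn".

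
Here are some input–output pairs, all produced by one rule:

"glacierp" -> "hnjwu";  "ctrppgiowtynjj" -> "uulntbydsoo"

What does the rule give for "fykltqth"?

Each output is the input with this applied: delete the first 3 characters, then shift every letter 5 places forward in the alphabet (wrapping around).
Applying both steps to "fykltqth": "ltqth", then "qyvym".
(Check on "ctrppgiowtynjj": → "ppgiowtynjj" → "uulntbydsoo" ✓)

qyvym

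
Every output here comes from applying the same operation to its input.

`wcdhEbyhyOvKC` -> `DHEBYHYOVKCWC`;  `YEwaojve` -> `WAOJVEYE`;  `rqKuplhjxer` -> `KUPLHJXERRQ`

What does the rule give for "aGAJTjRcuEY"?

The pattern: move the first 2 characters to the end (rotate left by 2), then convert every letter to uppercase.
"aGAJTjRcuEY" → "AJTjRcuEYaG" → "AJTJRCUEYAG".

AJTJRCUEYAG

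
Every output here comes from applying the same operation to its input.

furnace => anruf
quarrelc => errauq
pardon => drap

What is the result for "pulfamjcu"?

jmaflup

Rule — delete the last 2 characters, then reverse the string.
On "pulfamjcu": the first step gives "pulfamj", and the second then gives "jmaflup".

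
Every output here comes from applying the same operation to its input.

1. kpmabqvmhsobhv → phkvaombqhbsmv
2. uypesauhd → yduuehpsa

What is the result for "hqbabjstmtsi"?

Looking at the pairs, the operation is to swap each adjacent pair of characters (1↔2, 3↔4, ...), then take characters alternately from the front and the back (1st, last, 2nd, 2nd-last, ...).
Starting from "hqbabjstmtsi": after the first operation, "qhabjbtstmis"; after the second, "qshiambtjsbt".
(Check on "uypesauhd": → "yuepashud" → "yduuehpsa" ✓)

qshiambtjsbt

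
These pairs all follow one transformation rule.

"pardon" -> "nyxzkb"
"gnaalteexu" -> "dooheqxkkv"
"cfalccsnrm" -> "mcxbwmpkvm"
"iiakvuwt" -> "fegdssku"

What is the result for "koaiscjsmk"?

mtcwuuyksc

Rule — shift every letter 10 places forward in the alphabet (wrapping around), then swap the front and back halves of the string.
Applying both steps to "koaiscjsmk": "uykscmtcwu", then "mtcwuuyksc".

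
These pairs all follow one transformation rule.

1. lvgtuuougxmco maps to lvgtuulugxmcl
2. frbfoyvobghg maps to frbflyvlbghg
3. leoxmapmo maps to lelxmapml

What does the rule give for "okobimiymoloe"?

Rule — replace every "o" with "l".
So "okobimiymoloe" becomes "lklbimiymllle".

lklbimiymllle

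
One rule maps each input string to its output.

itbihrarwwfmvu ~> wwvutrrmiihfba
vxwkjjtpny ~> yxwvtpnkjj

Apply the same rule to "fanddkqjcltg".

The transformation: sort the characters into reverse alphabetical order.
Applying that to "fanddkqjcltg" gives "tqnlkjgfddca".

tqnlkjgfddca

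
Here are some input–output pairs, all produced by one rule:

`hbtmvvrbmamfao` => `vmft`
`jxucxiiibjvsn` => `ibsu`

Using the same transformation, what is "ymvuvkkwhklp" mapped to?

The pattern: keep one character in every 3, starting at position 3 (positions 3rd, 6th, 9th, ...), then move the first character to the end.
Working it through for "ymvuvkkwhklp": intermediate "vkhp", final "khpv".

khpv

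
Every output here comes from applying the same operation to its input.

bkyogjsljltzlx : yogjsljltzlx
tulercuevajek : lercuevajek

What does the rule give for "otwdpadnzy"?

In each case the input is transformed by: delete the first 2 characters.
On "otwdpadnzy" that produces "wdpadnzy".

wdpadnzy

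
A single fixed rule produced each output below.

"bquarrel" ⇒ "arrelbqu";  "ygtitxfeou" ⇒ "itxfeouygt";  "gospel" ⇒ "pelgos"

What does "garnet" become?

In each case the input is transformed by: move the first 3 characters to the end (rotate left by 3).
On "garnet" that produces "netgar".

netgar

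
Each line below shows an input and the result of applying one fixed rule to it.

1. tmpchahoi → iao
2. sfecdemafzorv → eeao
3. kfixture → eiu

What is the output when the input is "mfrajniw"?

ai

Rule — move the last character to the front, then keep only the vowels.
For "mfrajniw" the result is "ai".
(Check on "tmpchahoi": → "itmpchaho" → "iao" ✓)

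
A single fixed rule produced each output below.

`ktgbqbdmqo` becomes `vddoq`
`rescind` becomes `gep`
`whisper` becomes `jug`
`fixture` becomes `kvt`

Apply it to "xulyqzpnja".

Each output is the input with this applied: shift every letter 2 places forward in the alphabet (wrapping around), then keep every other character starting from the second (positions 2nd, 4th, 6th, ...).
"xulyqzpnja" → "zwnasbrplc" → "wabpc".

wabpc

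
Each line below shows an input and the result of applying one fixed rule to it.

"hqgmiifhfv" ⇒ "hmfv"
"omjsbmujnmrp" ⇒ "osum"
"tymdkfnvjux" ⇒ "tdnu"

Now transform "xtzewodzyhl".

The transformation: keep one character in every 3, starting at position 1 (positions 1st, 4th, 7th, ...).
So "xtzewodzyhl" becomes "xedh".

xedh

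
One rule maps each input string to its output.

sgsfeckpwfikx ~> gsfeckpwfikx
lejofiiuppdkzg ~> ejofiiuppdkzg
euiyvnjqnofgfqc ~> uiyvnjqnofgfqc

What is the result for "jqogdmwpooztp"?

Each output is the input with this applied: delete the first character.
"jqogdmwpooztp" → "qogdmwpooztp".

qogdmwpooztp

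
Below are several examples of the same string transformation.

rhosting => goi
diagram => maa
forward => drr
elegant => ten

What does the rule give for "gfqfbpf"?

fqp

The transformation: move the last character to the front, then keep one character in every 3, starting at position 1 (positions 1st, 4th, 7th, ...).
"gfqfbpf" → "fgfqfbp" → "fqp".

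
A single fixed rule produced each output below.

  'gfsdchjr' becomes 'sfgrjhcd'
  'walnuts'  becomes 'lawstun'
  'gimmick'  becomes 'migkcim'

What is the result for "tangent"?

Looking at the pairs, the operation is to move the first 3 characters to the end (rotate left by 3), then reverse the string.
Starting from "tangent": after the first operation, "genttan"; after the second, "nattneg".

nattneg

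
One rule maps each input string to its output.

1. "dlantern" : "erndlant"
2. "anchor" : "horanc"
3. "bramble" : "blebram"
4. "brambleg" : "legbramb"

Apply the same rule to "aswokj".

In each case the input is transformed by: move the last 3 characters to the front (rotate right by 3).
"aswokj" → "okjasw".

okjasw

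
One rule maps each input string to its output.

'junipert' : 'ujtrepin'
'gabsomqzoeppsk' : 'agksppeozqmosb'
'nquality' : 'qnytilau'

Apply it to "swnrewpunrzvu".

wsuvzrnupwern

Each output is the input with this applied: move the first 2 characters to the end (rotate left by 2), then reverse the string.
Starting from "swnrewpunrzvu": after the first operation, "nrewpunrzvusw"; after the second, "wsuvzrnupwern".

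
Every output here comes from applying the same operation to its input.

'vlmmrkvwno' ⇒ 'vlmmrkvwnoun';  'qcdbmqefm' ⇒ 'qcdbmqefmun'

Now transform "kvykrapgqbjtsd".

What's happening: append "un".
"kvykrapgqbjtsd" → "kvykrapgqbjtsdun".

kvykrapgqbjtsdun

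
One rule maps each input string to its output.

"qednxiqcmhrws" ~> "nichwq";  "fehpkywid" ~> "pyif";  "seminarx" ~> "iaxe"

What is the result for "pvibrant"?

Rule — move the first 2 characters to the end (rotate left by 2), then keep every other character starting from the second (positions 2nd, 4th, 6th, ...).
"pvibrant" → "ibrantpv" → "batv".
(Check on "qednxiqcmhrws": → "dnxiqcmhrwsqe" → "nichwq" ✓)

batv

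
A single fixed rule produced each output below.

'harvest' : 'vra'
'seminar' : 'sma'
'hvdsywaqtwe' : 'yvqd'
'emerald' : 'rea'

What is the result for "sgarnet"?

Each output is the input with this applied: sort the characters into reverse alphabetical order, then keep one character in every 3, starting at position 1 (positions 1st, 4th, 7th, ...).
On "sgarnet": the first step gives "tsrngea", and the second then gives "tna".
(Check on "hvdsywaqtwe": → "ywwvtsqheda" → "yvqd" ✓)

tna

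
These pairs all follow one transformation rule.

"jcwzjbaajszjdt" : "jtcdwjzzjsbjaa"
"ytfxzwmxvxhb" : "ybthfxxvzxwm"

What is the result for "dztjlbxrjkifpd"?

The transformation: take characters alternately from the front and the back (1st, last, 2nd, 2nd-last, ...).
So "dztjlbxrjkifpd" becomes "ddzptfjilkbjxr".

ddzptfjilkbjxr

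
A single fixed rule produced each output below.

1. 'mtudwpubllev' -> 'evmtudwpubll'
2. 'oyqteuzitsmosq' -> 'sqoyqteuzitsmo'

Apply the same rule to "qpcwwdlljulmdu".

duqpcwwdlljulm

Rule — move the last 2 characters to the front (rotate right by 2).
"qpcwwdlljulmdu" → "duqpcwwdlljulm".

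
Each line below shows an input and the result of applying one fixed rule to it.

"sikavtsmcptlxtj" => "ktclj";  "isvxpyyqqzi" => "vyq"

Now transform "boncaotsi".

The pattern: keep one character in every 3, starting at position 3 (positions 3rd, 6th, 9th, ...).
So "boncaotsi" becomes "noi".

noi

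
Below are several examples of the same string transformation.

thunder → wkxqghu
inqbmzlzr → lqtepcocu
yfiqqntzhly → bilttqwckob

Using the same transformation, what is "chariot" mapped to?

fkdulrw

In each case the input is transformed by: shift every letter 3 places forward in the alphabet (wrapping around).
Doing the same to "chariot": "fkdulrw".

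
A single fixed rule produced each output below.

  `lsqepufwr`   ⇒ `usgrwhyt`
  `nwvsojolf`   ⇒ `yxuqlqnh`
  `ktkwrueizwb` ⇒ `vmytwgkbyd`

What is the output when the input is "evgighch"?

xikijej

Each output is the input with this applied: delete the first character, then shift every letter 2 places forward in the alphabet (wrapping around).
Applying both steps to "evgighch": "vgighch", then "xikijej".
(Check on "ktkwrueizwb": → "tkwrueizwb" → "vmytwgkbyd" ✓)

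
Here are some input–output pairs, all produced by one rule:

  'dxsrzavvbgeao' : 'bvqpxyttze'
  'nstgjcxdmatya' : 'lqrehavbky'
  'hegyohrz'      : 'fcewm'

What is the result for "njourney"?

lhmsp

Looking at the pairs, the operation is to delete the last 3 characters, then shift every letter 2 places backward in the alphabet (wrapping around).
Starting from "njourney": after the first operation, "njour"; after the second, "lhmsp".
(Check on "hegyohrz": → "hegyo" → "fcewm" ✓)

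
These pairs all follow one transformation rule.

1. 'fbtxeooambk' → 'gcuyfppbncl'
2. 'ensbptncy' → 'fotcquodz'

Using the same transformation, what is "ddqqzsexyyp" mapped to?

eerratfyzzq

What's happening: shift every letter 1 place forward in the alphabet (wrapping around).
So "ddqqzsexyyp" becomes "eerratfyzzq".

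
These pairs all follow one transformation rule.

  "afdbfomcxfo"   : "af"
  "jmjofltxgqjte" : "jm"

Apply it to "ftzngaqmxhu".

The transformation: keep only the first 2 characters.
For "ftzngaqmxhu" the result is "ft".

ft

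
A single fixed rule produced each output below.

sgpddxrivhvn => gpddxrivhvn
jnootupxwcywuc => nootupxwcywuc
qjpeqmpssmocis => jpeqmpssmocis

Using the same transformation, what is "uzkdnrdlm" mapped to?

Rule — delete the first character.
For "uzkdnrdlm" the result is "zkdnrdlm".

zkdnrdlm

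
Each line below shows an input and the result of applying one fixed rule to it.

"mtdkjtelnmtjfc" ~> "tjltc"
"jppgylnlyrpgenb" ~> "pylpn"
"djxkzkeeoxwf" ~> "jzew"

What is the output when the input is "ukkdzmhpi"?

The pattern: keep one character in every 3, starting at position 2 (positions 2nd, 5th, 8th, ...).
Applying that to "ukkdzmhpi" gives "kzp".

kzp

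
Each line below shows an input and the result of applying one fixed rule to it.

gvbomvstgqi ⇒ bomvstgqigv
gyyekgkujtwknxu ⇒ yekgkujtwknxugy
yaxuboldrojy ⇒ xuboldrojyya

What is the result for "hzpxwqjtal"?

Rule — move the first 2 characters to the end (rotate left by 2).
So "hzpxwqjtal" becomes "pxwqjtalhz".

pxwqjtalhz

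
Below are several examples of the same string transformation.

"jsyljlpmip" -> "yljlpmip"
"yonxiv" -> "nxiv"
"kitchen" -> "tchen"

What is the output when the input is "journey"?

In each case the input is transformed by: delete the first 2 characters.
Applying that to "journey" gives "urney".

urney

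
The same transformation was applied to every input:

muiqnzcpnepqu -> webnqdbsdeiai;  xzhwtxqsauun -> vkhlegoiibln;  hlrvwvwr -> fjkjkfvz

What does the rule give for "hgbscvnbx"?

Each output is the input with this applied: move the first 2 characters to the end (rotate left by 2), then shift every letter 12 places backward in the alphabet (wrapping around).
For "hgbscvnbx", step one produces "bscvnbxhg"; step two turns that into "pgqjbplvu".

pgqjbplvu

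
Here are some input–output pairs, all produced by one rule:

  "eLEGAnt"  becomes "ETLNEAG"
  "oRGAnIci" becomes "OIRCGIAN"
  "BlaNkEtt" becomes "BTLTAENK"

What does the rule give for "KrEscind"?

KDRNEISC

Rule — take characters alternately from the front and the back (1st, last, 2nd, 2nd-last, ...), then convert every letter to uppercase.
For "KrEscind" the result is "KDRNEISC".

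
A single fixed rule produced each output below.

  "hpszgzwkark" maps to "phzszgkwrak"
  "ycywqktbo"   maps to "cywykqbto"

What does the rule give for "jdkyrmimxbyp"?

djykmrmibxpy

What's happening: swap each adjacent pair of characters (1↔2, 3↔4, ...).
"jdkyrmimxbyp" → "djykmrmibxpy".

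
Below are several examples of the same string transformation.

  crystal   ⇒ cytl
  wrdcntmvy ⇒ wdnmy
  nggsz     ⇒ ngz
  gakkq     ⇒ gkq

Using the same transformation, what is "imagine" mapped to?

iaie

Rule — keep every other character starting from the first (positions 1st, 3rd, 5th, ...).
On "imagine" that produces "iaie".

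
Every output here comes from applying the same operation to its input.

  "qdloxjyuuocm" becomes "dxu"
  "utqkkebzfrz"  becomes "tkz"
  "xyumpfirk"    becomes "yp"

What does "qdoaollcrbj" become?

doc

In each case the input is transformed by: delete the last 2 characters, then keep one character in every 3, starting at position 2 (positions 2nd, 5th, 8th, ...).
For "qdoaollcrbj", step one produces "qdoaollcr"; step two turns that into "doc".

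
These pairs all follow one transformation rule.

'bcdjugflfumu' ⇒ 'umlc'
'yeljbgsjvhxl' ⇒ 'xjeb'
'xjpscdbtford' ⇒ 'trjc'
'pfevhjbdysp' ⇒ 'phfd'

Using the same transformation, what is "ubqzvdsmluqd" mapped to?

vqmb

The rule is to keep one character in every 3, starting at position 2 (positions 2nd, 5th, 8th, ...), then sort the characters into reverse alphabetical order.
For "ubqzvdsmluqd", step one produces "bvmq"; step two turns that into "vqmb".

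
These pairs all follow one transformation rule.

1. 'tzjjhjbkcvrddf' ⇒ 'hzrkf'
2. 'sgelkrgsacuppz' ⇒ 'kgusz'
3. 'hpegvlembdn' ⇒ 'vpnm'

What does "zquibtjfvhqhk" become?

What's happening: keep one character in every 3, starting at position 2 (positions 2nd, 5th, 8th, ...), then swap each adjacent pair of characters (1↔2, 3↔4, ...).
For "zquibtjfvhqhk", step one produces "qbfq"; step two turns that into "bqqf".

bqqf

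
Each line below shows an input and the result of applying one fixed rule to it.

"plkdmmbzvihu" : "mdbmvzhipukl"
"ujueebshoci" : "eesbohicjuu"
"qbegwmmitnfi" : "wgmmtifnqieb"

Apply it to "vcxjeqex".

ejeqvxxc

What's happening: move the first 3 characters to the end (rotate left by 3), then swap each adjacent pair of characters (1↔2, 3↔4, ...).
On "vcxjeqex" that produces "ejeqvxxc".
(Check on "plkdmmbzvihu": → "dmmbzvihuplk" → "mdbmvzhipukl" ✓)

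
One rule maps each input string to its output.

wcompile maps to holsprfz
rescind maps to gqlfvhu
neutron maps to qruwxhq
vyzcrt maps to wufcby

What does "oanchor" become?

The pattern: shift every letter 3 places forward in the alphabet (wrapping around), then reverse the string.
Starting from "oanchor": after the first operation, "rdqfkru"; after the second, "urkfqdr".

urkfqdr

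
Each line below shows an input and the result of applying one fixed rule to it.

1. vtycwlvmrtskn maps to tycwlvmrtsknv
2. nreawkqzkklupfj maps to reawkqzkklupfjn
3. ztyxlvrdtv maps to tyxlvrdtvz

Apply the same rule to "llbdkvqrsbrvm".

lbdkvqrsbrvml

The transformation: move the first character to the end.
So "llbdkvqrsbrvm" becomes "lbdkvqrsbrvml".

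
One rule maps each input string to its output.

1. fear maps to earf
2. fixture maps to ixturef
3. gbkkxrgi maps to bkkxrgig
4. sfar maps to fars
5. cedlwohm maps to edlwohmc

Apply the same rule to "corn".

ornc

What's happening: move the first character to the end.
So "corn" becomes "ornc".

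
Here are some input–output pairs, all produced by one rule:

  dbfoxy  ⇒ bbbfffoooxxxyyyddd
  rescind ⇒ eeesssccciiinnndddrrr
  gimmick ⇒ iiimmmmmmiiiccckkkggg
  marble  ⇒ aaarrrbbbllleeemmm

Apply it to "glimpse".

llliiimmmpppssseeeggg

The transformation: repeat every character 3 times, then move the first 3 characters to the end (rotate left by 3).
On "glimpse": the first step gives "gggllliiimmmpppssseee", and the second then gives "llliiimmmpppssseeeggg".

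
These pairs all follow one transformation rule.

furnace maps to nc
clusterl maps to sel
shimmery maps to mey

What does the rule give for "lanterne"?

Rule — delete the first 2 characters, then keep every other character starting from the second (positions 2nd, 4th, 6th, ...).
For "lanterne", step one produces "nterne"; step two turns that into "tre".

tre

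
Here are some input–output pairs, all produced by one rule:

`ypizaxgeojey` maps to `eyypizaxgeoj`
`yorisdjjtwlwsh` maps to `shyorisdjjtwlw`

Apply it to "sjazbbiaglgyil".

ilsjazbbiaglgy

Each output is the input with this applied: move the last 2 characters to the front (rotate right by 2).
Applying that to "sjazbbiaglgyil" gives "ilsjazbbiaglgy".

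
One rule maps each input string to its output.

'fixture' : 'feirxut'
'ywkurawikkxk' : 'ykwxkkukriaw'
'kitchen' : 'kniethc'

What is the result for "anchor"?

arnoch

What's happening: take characters alternately from the front and the back (1st, last, 2nd, 2nd-last, ...).
Applying that to "anchor" gives "arnoch".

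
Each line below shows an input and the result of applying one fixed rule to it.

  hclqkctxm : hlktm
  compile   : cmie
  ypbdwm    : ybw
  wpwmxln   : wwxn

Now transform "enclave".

Rule — keep every other character starting from the first (positions 1st, 3rd, 5th, ...).
For "enclave" the result is "ecae".

ecae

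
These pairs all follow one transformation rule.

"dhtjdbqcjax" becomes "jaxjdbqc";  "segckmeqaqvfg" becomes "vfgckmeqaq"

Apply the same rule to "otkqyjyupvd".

In each case the input is transformed by: delete the first 3 characters, then move the last 3 characters to the front (rotate right by 3).
Starting from "otkqyjyupvd": after the first operation, "qyjyupvd"; after the second, "pvdqyjyu".

pvdqyjyu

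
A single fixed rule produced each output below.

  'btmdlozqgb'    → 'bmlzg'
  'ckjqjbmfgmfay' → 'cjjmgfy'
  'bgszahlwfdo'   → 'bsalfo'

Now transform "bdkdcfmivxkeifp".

The rule is to keep every other character starting from the first (positions 1st, 3rd, 5th, ...).
Doing the same to "bdkdcfmivxkeifp": "bkcmvkip".

bkcmvkip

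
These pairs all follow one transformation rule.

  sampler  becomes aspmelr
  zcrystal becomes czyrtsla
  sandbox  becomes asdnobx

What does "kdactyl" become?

The pattern: swap each adjacent pair of characters (1↔2, 3↔4, ...).
For "kdactyl" the result is "dkcaytl".

dkcaytl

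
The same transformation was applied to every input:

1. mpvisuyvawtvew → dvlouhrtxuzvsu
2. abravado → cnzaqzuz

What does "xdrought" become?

gswcqntf

Looking at the pairs, the operation is to shift every letter 1 place backward in the alphabet (wrapping around), then move the last 2 characters to the front (rotate right by 2).
For "xdrought" the result is "gswcqntf".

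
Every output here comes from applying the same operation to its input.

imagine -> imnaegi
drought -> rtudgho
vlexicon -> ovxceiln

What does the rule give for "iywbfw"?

The transformation: sort the characters into alphabetical order, then move the last 3 characters to the front (rotate right by 3).
Applying both steps to "iywbfw": "bfiwwy", then "wwybfi".

wwybfi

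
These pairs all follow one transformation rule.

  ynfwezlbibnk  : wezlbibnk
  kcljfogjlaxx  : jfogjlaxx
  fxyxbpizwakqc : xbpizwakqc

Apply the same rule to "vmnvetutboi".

The rule is to delete the first 3 characters.
For "vmnvetutboi" the result is "vetutboi".

vetutboi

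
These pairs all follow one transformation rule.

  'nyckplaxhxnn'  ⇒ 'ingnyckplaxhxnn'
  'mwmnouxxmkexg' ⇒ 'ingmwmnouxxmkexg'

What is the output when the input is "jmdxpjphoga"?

ingjmdxpjphoga

The transformation: prepend "ing".
So "jmdxpjphoga" becomes "ingjmdxpjphoga".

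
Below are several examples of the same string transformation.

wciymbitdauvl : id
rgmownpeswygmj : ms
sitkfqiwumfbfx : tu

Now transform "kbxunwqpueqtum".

xu

The transformation: keep every other character starting from the first (positions 1st, 3rd, 5th, ...), then keep one character in every 3, starting at position 2 (positions 2nd, 5th, 8th, ...).
On "kbxunwqpueqtum": the first step gives "kxnququ", and the second then gives "xu".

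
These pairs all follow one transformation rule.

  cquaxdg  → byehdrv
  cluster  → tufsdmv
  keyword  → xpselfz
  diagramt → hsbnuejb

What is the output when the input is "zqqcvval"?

dwwbmarr

The rule is to shift every letter 1 place forward in the alphabet (wrapping around), then move the first 3 characters to the end (rotate left by 3).
For "zqqcvval", step one produces "arrdwwbm"; step two turns that into "dwwbmarr".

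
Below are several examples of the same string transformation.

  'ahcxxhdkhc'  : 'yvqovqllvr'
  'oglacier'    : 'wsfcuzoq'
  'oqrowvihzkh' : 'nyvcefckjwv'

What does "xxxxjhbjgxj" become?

Looking at the pairs, the operation is to shift every letter 12 places backward in the alphabet (wrapping around), then move the last 3 characters to the front (rotate right by 3).
Applying that to "xxxxjhbjgxj" gives "ulxllllxvpx".
(Check on "oglacier": → "cuzoqwsf" → "wsfcuzoq" ✓)

ulxllllxvpx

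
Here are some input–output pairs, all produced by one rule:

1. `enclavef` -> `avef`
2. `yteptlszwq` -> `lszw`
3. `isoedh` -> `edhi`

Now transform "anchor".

hora

Looking at the pairs, the operation is to swap the front and back halves of the string, then keep only the first 4 characters.
Applying both steps to "anchor": "horanc", then "hora".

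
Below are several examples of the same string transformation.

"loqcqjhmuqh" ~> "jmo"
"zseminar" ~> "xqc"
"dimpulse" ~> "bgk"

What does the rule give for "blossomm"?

zjm

Rule — shift every letter 2 places backward in the alphabet (wrapping around), then keep only the first 3 characters.
"blossomm" → "zjmqqmkk" → "zjm".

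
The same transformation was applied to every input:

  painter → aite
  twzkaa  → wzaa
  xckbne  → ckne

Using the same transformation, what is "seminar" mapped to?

The pattern: double every character, then keep one character in every 3, starting at position 3 (positions 3rd, 6th, 9th, ...).
Applying that to "seminar" gives "emna".

emna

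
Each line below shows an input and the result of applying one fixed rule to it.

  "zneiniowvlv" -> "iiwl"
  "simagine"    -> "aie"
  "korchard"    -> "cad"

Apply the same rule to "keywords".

wrs

The transformation: delete the first 3 characters, then keep every other character starting from the first (positions 1st, 3rd, 5th, ...).
Applying both steps to "keywords": "words", then "wrs".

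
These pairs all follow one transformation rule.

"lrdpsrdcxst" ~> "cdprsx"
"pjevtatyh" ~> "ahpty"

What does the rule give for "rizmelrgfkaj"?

Rule — sort the characters into alphabetical order, then keep every other character starting from the first (positions 1st, 3rd, 5th, ...).
Doing the same to "rizmelrgfkaj": "afikmr".
(Check on "lrdpsrdcxst": → "cddlprrsstx" → "cdprsx" ✓)

afikmr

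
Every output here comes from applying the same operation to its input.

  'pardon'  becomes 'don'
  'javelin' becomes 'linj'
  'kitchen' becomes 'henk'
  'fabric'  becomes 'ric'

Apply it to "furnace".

acef

What's happening: move the last 3 characters to the front (rotate right by 3), then delete the last 3 characters.
Starting from "furnace": after the first operation, "acefurn"; after the second, "acef".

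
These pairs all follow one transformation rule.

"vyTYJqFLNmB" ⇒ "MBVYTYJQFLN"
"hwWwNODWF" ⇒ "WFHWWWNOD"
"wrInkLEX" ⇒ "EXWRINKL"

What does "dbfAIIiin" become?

Rule — move the last 2 characters to the front (rotate right by 2), then convert every letter to uppercase.
Applying both steps to "dbfAIIiin": "indbfAIIi", then "INDBFAIII".
(Check on "hwWwNODWF": → "WFhwWwNOD" → "WFHWWWNOD" ✓)

INDBFAIII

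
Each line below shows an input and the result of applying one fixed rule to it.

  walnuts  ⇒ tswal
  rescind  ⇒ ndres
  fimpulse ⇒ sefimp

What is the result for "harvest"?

The rule is to move the last 2 characters to the front (rotate right by 2), then delete the last 2 characters.
Starting from "harvest": after the first operation, "stharve"; after the second, "sthar".

sthar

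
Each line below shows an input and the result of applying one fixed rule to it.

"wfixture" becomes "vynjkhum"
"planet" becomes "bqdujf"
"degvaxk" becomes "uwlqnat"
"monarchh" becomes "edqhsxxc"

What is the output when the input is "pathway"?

Rule — move the first character to the end, then shift every letter 10 places backward in the alphabet (wrapping around).
For "pathway", step one produces "athwayp"; step two turns that into "qjxmqof".

qjxmqof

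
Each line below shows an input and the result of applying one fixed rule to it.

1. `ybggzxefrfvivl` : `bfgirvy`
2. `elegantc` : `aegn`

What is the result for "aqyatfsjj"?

afjsy

In each case the input is transformed by: sort the characters into alphabetical order, then keep every other character starting from the first (positions 1st, 3rd, 5th, ...).
On "aqyatfsjj": the first step gives "aafjjqsty", and the second then gives "afjsy".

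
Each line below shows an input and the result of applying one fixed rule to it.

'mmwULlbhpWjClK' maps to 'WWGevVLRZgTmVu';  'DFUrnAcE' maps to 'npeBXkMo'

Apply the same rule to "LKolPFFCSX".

Each output is the input with this applied: shift every letter 10 places forward in the alphabet (wrapping around), then flip the case of every letter.
For "LKolPFFCSX", step one produces "VUyvZPPMCH"; step two turns that into "vuYVzppmch".

vuYVzppmch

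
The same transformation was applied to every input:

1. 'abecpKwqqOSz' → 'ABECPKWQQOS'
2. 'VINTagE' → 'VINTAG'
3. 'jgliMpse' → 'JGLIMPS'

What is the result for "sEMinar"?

In each case the input is transformed by: delete the last character, then convert every letter to uppercase.
Starting from "sEMinar": after the first operation, "sEMina"; after the second, "SEMINA".

SEMINA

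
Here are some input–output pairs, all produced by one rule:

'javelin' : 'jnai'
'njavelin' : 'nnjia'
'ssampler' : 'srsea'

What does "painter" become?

In each case the input is transformed by: take characters alternately from the front and the back (1st, last, 2nd, 2nd-last, ...), then delete the last 3 characters.
Working it through for "painter": intermediate "praeitn", final "prae".

prae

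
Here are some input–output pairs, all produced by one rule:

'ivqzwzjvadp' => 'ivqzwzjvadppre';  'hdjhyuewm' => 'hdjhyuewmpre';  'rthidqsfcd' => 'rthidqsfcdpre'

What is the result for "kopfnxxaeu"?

kopfnxxaeupre

Each output is the input with this applied: append "pre".
So "kopfnxxaeu" becomes "kopfnxxaeupre".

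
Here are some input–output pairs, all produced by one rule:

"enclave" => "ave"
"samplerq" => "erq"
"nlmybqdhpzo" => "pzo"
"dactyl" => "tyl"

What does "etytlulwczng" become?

Looking at the pairs, the operation is to keep only the last 3 characters.
For "etytlulwczng" the result is "zng".

zng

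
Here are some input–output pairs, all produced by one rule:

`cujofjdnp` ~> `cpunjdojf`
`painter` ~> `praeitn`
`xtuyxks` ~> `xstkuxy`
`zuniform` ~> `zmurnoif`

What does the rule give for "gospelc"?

gcolsep

The rule is to take characters alternately from the front and the back (1st, last, 2nd, 2nd-last, ...).
For "gospelc" the result is "gcolsep".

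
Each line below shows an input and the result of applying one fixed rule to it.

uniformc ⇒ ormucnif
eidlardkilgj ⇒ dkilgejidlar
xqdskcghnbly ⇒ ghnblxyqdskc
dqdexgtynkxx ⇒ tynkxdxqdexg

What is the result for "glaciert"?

iergtlac

Rule — swap the first and last characters, then swap the front and back halves of the string.
Starting from "glaciert": after the first operation, "tlacierg"; after the second, "iergtlac".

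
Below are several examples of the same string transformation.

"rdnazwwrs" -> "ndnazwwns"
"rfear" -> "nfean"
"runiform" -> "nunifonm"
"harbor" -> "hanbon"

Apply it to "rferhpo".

nfenhpo

The pattern: replace every "r" with "n".
Doing the same to "rferhpo": "nfenhpo".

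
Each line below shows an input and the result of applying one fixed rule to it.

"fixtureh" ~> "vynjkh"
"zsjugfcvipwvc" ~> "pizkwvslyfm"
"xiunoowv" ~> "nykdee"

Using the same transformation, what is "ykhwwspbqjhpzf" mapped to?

The rule is to delete the last 2 characters, then shift every letter 10 places backward in the alphabet (wrapping around).
For "ykhwwspbqjhpzf", step one produces "ykhwwspbqjhp"; step two turns that into "oaxmmifrgzxf".

oaxmmifrgzxf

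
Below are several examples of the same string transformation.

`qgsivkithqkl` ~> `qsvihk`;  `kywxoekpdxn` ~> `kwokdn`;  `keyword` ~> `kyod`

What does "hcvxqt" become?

The rule is to keep every other character starting from the first (positions 1st, 3rd, 5th, ...).
On "hcvxqt" that produces "hvq".

hvq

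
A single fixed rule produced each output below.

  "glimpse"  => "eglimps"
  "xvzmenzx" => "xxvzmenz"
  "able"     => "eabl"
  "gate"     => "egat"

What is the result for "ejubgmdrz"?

zejubgmdr

What's happening: move the last character to the front.
On "ejubgmdrz" that produces "zejubgmdr".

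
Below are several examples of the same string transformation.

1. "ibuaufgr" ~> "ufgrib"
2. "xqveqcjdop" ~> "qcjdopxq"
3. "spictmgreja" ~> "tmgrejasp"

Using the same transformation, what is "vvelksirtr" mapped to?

Each output is the input with this applied: move the first 2 characters to the end (rotate left by 2), then delete the first 2 characters.
Applying both steps to "vvelksirtr": "elksirtrvv", then "ksirtrvv".

ksirtrvv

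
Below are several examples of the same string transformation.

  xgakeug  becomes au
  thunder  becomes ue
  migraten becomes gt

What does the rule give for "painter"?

In each case the input is transformed by: keep one character in every 3, starting at position 3 (positions 3rd, 6th, 9th, ...).
So "painter" becomes "ie".

ie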